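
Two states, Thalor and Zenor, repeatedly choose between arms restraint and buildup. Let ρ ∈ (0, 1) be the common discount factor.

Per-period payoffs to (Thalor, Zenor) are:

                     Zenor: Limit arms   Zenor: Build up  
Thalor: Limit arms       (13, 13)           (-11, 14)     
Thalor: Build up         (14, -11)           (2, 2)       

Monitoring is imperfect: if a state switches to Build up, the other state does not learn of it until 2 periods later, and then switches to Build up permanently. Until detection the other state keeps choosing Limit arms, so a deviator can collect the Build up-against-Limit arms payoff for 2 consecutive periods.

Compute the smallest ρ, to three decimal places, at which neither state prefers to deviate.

0.289

Deviating for the 2 undetected periods gains 14−13 = 1 per period over cooperation, then loses 13−2 = 11 per period forever once punishment starts.
Gain: 1(1 + ρ + … + ρ^1); loss: 11·ρ^2/(1−ρ).
No profitable deviation ⇔ 1(1−ρ^2) ≤ 11·ρ^2, i.e. ρ^2 ≥ 1/(1+11) = 1/12.
Hence ρ ≥ (1/12)^(1/2) ≈ 0.289.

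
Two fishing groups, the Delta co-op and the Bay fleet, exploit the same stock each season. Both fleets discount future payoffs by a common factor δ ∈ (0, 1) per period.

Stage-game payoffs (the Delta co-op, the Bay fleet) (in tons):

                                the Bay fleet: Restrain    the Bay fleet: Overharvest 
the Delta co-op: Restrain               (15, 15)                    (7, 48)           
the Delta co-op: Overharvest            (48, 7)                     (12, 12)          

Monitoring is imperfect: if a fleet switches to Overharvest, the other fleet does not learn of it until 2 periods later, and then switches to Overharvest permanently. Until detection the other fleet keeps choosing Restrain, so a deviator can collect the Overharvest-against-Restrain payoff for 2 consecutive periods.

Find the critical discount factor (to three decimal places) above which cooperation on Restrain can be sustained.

A deviator earns 48 for 2 periods, then 12 forever; cooperating earns 15 forever. Multiplying the IC by (1−δ):
15 ≥ 48(1−δ^2) + 12δ^2, so 36·δ^2 ≥ 33 and δ^2 ≥ 11/12.
δ ≥ (11/12)^(1/2) ≈ 0.957.

0.957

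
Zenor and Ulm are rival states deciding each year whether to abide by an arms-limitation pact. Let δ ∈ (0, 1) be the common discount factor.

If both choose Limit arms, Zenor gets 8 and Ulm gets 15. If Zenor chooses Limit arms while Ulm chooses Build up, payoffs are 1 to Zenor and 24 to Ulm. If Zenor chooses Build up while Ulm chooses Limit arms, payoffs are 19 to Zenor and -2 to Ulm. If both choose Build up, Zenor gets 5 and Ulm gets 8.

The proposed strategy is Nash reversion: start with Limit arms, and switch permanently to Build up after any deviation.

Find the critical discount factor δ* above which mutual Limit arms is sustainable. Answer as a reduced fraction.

Zenor's threshold: (19−8)/(19−5) = 11/14.
Ulm's threshold: (24−15)/(24−8) = 9/16.
11/14 > 9/16, so Zenor binds and δ* = 11/14.

11/14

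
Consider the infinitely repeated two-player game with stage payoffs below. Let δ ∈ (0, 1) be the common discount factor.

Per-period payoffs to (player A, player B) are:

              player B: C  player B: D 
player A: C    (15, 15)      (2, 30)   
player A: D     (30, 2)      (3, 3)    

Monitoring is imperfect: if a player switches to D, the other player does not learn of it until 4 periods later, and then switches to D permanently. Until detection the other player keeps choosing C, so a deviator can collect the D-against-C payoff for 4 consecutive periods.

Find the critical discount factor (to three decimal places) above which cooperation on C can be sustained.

0.863

Deviating for the 4 undetected periods gains 30−15 = 15 per period over cooperation, then loses 15−3 = 12 per period forever once punishment starts.
Gain: 15(1 + δ + … + δ^3); loss: 12·δ^4/(1−δ).
No profitable deviation ⇔ 15(1−δ^4) ≤ 12·δ^4, i.e. δ^4 ≥ 15/(15+12) = 5/9.
Hence δ ≥ (5/9)^(1/4) ≈ 0.863.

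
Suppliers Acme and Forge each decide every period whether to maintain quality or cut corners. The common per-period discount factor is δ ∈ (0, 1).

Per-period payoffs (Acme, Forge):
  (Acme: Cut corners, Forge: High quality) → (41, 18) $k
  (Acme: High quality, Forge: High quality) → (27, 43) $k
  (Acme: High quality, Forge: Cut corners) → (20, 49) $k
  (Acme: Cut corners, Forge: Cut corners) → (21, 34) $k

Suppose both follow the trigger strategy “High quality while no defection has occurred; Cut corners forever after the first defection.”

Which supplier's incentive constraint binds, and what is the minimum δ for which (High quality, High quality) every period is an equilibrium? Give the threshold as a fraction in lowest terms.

Acme's threshold: (41−27)/(41−21) = 7/10.
Forge's threshold: (49−43)/(49−34) = 2/5.
7/10 > 2/5, so Acme binds and δ* = 7/10.

Acme; δ ≥ 7/10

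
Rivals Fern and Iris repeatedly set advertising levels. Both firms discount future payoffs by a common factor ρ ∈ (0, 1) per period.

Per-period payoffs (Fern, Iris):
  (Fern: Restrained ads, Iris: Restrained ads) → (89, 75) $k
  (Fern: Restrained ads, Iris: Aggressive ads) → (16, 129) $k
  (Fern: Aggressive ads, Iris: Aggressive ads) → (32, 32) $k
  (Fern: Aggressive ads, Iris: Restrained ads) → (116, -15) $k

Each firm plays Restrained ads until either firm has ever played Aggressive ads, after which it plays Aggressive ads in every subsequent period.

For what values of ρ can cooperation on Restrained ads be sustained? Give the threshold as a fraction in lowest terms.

Fern's threshold: (116−89)/(116−32) = 9/28.
Iris's threshold: (129−75)/(129−32) = 54/97.
9/28 < 54/97, so Iris binds and ρ* = 54/97.

54/97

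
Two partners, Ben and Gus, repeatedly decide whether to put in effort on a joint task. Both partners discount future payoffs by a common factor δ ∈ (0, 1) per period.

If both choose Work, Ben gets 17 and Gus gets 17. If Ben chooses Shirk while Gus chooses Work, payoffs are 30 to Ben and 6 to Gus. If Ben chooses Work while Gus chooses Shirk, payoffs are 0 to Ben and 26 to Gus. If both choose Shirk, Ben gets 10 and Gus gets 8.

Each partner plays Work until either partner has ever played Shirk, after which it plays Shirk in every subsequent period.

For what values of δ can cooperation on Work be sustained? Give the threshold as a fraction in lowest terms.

13/20

Ben: cooperation gives 17 each period; deviation gives 30 once then 10 forever.
  17/(1−δ) ≥ 30 + 10δ/(1−δ) ⇒ δ ≥ 13/20.
Gus: cooperation gives 17 each period; deviation gives 26 once then 8 forever.
  δ ≥ 9/18 = 1/2.
Both must hold, so the binding constraint is Ben's: δ ≥ 13/20.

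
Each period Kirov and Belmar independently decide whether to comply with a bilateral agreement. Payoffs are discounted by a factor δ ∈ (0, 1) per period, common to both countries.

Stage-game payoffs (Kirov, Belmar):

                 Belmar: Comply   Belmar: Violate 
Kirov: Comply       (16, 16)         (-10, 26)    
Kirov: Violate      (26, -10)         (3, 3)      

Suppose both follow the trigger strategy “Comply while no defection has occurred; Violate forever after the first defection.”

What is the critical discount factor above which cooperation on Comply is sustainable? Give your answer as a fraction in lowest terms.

16/(1−δ) ≥ 26 + 3δ/(1−δ)
16 ≥ 26 − 23δ
δ ≥ 10/23.

10/23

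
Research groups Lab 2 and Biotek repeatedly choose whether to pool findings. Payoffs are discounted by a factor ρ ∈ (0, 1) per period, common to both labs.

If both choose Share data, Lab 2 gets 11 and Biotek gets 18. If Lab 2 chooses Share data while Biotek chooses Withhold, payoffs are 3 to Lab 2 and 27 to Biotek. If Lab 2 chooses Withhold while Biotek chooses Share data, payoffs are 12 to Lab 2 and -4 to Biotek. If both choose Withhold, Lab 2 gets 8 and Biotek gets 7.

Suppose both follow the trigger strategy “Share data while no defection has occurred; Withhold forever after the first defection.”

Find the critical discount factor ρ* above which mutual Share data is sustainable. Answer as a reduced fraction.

9/20

Lab 2: cooperation gives 11 each period; deviation gives 12 once then 8 forever.
  11/(1−ρ) ≥ 12 + 8ρ/(1−ρ) ⇒ ρ ≥ 1/4.
Biotek: cooperation gives 18 each period; deviation gives 27 once then 7 forever.
  ρ ≥ 9/20.
Both must hold, so the binding constraint is Biotek's: ρ ≥ 9/20.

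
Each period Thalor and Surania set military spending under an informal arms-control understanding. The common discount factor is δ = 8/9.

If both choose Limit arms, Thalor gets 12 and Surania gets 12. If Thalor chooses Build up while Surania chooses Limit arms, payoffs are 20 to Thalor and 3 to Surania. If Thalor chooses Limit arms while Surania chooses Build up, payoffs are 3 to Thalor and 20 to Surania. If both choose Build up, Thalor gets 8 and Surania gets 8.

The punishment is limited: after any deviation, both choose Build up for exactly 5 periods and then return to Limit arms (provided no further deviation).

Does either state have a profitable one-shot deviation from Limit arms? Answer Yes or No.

No

A one-shot deviation gives 20 now, then 8 for 5 periods, then back to 12.
Gain from deviating: (20−12) today; loss: (12−8) in each of the next 5 periods.
No-deviation condition: (12−8)(δ+…+δ^5) ≥ 20−12, i.e. δ+…+δ^5 ≥ 2.
At δ = 8/9: δ+…+δ^5 = 3.5606 ≥ 2.0000.
So cooperation is sustainable.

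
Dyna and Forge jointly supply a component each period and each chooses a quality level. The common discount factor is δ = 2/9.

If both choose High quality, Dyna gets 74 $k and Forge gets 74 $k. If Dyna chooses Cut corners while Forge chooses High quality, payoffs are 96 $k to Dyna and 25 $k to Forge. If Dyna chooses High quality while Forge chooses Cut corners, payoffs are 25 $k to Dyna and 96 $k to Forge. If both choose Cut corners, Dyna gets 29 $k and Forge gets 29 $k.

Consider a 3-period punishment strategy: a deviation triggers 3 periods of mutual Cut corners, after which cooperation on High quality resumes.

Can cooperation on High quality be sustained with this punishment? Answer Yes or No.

Comparing payoff streams over the 4 periods until play realigns: cooperate → 74(1+δ+…+δ^3); deviate → 96 + 29(δ+…+δ^3).
Cooperation is sustained iff (74−29)(δ+…+δ^3) ≥ 96−74.
δ+…+δ^3 = 2/9·(1−(2/9)^3)/(1−2/9) = 0.2826, and (96−74)/(74−29) = 0.4889.
0.2826 < 0.4889, so cooperation is not sustainable.

No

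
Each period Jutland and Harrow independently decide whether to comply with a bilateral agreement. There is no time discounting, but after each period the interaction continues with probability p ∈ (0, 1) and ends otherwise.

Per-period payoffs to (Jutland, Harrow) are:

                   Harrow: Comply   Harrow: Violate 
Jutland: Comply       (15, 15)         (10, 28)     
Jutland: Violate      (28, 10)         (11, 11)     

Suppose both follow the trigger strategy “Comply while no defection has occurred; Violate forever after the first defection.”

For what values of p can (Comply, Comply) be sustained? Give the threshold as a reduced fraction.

With no time discounting, the continuation probability p plays the role of the discount factor.
Grim-trigger IC: 15/(1−p) ≥ 28 + 11p/(1−p) ⇒ p ≥ (28−15)/(28−11) = 13/17.

13/17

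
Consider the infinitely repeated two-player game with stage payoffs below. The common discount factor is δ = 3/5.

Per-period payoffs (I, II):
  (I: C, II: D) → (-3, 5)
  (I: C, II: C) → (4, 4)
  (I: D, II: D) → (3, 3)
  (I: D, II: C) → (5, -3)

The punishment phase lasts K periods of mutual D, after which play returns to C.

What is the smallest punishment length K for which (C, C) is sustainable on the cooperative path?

3

Need Σ_{k=1}^{K} δ^k ≥ (5−4)/(4−3) = 1.0000 at δ = 3/5.
At K = 2 the sum is 0.9600 < 1.0000; at K = 3 it is 1.1760 ≥ 1.0000.
So the minimum punishment length is K = 3.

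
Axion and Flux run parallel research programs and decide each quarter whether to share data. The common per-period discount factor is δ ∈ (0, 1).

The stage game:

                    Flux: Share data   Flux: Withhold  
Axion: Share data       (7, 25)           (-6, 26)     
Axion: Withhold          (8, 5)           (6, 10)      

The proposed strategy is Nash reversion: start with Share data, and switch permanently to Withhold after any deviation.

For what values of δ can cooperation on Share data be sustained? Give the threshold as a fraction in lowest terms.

1/2

For Axion: deviation gain 8−7 = 1, per-period punishment loss 7−6 = 1. IC gives δ ≥ 1/2.
For Flux: gain 1, loss 15 per period, so δ ≥ 1/16.
The tighter constraint is Axion's, so cooperation needs δ ≥ 1/2.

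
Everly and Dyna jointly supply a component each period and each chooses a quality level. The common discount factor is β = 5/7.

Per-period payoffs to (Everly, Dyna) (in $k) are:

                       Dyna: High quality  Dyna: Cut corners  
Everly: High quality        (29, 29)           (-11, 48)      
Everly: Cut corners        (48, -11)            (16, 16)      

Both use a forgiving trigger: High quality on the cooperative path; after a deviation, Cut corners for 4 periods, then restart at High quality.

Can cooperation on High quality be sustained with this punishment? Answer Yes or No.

Yes

A one-shot deviation gives 48 now, then 16 for 4 periods, then back to 29.
Gain from deviating: (48−29) today; loss: (29−16) in each of the next 4 periods.
No-deviation condition: (29−16)(β+…+β^4) ≥ 48−29, i.e. β+…+β^4 ≥ 19/13.
At β = 5/7: β+…+β^4 = 1.8492 ≥ 1.4615.
So cooperation is sustainable.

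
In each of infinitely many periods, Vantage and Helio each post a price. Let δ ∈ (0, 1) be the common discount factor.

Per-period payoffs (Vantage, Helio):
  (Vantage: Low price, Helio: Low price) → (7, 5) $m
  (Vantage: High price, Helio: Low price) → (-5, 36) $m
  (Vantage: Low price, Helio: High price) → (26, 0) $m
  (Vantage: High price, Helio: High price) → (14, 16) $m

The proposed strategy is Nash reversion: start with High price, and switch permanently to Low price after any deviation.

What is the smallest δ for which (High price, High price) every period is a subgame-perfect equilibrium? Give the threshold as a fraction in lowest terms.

20/31

Vantage: cooperation gives 14 each period; deviation gives 26 once then 7 forever.
  14/(1−δ) ≥ 26 + 7δ/(1−δ) ⇒ δ ≥ 12/19.
Helio: cooperation gives 16 each period; deviation gives 36 once then 5 forever.
  δ ≥ 20/31.
Both must hold, so the binding constraint is Helio's: δ ≥ 20/31.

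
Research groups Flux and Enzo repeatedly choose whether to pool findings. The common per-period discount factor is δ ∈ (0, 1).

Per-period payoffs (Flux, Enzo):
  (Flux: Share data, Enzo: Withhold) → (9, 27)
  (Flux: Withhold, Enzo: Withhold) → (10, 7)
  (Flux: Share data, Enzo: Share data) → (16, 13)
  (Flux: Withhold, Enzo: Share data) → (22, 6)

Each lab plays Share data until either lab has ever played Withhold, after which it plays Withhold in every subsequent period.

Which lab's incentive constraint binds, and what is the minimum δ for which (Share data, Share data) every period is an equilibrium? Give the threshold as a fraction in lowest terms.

For Flux: deviation gain 22−16 = 6, per-period punishment loss 16−10 = 6. IC gives δ ≥ 6/12 = 1/2.
For Enzo: gain 14, loss 6 per period, so δ ≥ 14/20 = 7/10.
The tighter constraint is Enzo's, so cooperation needs δ ≥ 7/10.

Enzo; δ ≥ 7/10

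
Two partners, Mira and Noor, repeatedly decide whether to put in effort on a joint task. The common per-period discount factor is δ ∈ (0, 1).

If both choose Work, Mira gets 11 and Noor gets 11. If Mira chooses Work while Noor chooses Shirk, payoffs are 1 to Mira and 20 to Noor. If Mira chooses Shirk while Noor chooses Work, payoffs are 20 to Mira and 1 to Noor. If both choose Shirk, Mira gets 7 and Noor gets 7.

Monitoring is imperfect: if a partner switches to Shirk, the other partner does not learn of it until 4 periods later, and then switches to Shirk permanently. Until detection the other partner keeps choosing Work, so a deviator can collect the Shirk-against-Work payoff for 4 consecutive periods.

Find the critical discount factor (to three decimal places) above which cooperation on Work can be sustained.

0.912

Deviating for the 4 undetected periods gains 20−11 = 9 per period over cooperation, then loses 11−7 = 4 per period forever once punishment starts.
Gain: 9(1 + δ + … + δ^3); loss: 4·δ^4/(1−δ).
No profitable deviation ⇔ 9(1−δ^4) ≤ 4·δ^4, i.e. δ^4 ≥ 9/(9+4) = 9/13.
Hence δ ≥ (9/13)^(1/4) ≈ 0.912.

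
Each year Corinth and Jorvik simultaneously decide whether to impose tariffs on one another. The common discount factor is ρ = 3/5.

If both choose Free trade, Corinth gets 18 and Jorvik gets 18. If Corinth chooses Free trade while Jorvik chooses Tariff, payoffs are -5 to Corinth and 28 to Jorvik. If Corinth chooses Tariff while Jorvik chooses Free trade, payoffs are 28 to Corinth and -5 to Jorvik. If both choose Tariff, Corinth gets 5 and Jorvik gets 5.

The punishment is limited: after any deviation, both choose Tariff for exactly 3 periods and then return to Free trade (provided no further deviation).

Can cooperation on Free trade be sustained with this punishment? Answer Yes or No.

Comparing payoff streams over the 4 periods until play realigns: cooperate → 18(1+ρ+…+ρ^3); deviate → 28 + 5(ρ+…+ρ^3).
Cooperation is sustained iff (18−5)(ρ+…+ρ^3) ≥ 28−18.
ρ+…+ρ^3 = 3/5·(1−(3/5)^3)/(1−3/5) = 1.1760, and (28−18)/(18−5) = 0.7692.
1.1760 ≥ 0.7692, so cooperation is sustainable.

Yes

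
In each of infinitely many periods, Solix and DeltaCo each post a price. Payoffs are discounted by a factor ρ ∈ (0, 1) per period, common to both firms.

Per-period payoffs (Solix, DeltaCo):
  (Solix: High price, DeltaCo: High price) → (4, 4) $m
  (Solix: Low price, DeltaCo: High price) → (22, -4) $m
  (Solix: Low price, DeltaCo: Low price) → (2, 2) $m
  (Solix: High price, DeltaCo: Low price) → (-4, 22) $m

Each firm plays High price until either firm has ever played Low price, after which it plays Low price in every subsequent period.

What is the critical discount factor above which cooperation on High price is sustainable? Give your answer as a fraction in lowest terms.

9/10

4/(1−ρ) ≥ 22 + 2ρ/(1−ρ)
4 ≥ 22 − 20ρ
ρ ≥ 18/20 = 9/10.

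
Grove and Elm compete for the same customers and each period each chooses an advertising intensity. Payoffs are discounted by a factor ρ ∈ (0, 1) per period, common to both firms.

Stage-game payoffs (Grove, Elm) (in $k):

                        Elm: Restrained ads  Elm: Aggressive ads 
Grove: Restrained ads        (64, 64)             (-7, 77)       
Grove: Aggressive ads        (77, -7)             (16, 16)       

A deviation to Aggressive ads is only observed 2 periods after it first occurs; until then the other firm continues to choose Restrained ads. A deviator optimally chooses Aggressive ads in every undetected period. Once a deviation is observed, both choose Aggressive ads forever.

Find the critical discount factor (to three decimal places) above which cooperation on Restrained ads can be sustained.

0.462

Deviating for the 2 undetected periods gains 77−64 = 13 per period over cooperation, then loses 64−16 = 48 per period forever once punishment starts.
Gain: 13(1 + ρ + … + ρ^1); loss: 48·ρ^2/(1−ρ).
No profitable deviation ⇔ 13(1−ρ^2) ≤ 48·ρ^2, i.e. ρ^2 ≥ 13/(13+48) = 13/61.
Hence ρ ≥ (13/61)^(1/2) ≈ 0.462.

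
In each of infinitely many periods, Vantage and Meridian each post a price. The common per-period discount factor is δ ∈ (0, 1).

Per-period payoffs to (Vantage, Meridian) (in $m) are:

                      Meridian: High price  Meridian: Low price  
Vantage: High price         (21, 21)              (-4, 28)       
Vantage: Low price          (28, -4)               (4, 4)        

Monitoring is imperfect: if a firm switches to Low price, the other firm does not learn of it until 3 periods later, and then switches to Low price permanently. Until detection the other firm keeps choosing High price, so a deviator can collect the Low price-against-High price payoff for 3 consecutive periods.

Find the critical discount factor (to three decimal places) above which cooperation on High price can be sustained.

Deviating for the 3 undetected periods gains 28−21 = 7 per period over cooperation, then loses 21−4 = 17 per period forever once punishment starts.
Gain: 7(1 + δ + … + δ^2); loss: 17·δ^3/(1−δ).
No profitable deviation ⇔ 7(1−δ^3) ≤ 17·δ^3, i.e. δ^3 ≥ 7/(7+17) = 7/24.
Hence δ ≥ (7/24)^(1/3) ≈ 0.663.

0.663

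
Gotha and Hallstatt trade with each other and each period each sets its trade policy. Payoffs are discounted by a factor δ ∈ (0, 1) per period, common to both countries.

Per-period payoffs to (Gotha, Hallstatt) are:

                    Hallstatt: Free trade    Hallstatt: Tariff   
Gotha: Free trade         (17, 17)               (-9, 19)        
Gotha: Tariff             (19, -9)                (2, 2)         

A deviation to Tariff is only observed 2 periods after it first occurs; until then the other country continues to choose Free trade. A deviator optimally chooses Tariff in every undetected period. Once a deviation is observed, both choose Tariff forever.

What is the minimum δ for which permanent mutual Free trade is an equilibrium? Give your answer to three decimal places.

The best deviation is to choose Tariff for all 2 undetected periods, earning 19 each, then 2 forever once detected.
Deviation value: 19(1−δ^2)/(1−δ) + 2δ^2/(1−δ); cooperation value: 17/(1−δ).
IC: 17 ≥ 19(1−δ^2) + 2δ^2 = 19 − 17δ^2.
So δ^2 ≥ 2/17, giving δ ≥ (2/17)^(1/2) ≈ 0.343.

0.343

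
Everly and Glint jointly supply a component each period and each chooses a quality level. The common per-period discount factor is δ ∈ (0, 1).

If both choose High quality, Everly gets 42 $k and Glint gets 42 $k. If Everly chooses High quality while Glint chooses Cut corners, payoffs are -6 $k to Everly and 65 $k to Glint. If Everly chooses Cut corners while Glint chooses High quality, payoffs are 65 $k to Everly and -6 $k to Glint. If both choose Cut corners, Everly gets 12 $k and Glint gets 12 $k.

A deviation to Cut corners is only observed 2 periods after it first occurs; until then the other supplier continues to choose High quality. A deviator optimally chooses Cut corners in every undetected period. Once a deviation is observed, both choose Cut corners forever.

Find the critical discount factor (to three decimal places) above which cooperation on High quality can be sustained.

0.659

A deviator earns 65 for 2 periods, then 12 forever; cooperating earns 42 forever. Multiplying the IC by (1−δ):
42 ≥ 65(1−δ^2) + 12δ^2, so 53·δ^2 ≥ 23 and δ^2 ≥ 23/53.
δ ≥ (23/53)^(1/2) ≈ 0.659.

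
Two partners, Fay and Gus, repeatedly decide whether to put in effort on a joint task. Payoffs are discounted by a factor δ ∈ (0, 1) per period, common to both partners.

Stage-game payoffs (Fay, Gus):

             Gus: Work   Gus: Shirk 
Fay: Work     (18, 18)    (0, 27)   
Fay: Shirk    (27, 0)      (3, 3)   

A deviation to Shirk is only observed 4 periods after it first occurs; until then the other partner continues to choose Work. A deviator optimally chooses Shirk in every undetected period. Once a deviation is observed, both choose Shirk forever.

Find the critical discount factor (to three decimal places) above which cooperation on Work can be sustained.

The best deviation is to choose Shirk for all 4 undetected periods, earning 27 each, then 3 forever once detected.
Deviation value: 27(1−δ^4)/(1−δ) + 3δ^4/(1−δ); cooperation value: 18/(1−δ).
IC: 18 ≥ 27(1−δ^4) + 3δ^4 = 27 − 24δ^4.
So δ^4 ≥ 9/24 = 3/8, giving δ ≥ (3/8)^(1/4) ≈ 0.783.

0.783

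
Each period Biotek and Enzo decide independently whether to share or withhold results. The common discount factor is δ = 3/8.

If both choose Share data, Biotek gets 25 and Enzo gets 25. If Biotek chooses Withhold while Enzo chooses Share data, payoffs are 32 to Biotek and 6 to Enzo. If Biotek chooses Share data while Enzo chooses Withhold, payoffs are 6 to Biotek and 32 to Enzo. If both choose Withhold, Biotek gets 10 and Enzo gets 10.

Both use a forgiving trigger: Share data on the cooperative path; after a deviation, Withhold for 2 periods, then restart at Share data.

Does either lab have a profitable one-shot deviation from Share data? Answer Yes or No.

A one-shot deviation gives 32 now, then 10 for 2 periods, then back to 25.
Gain from deviating: (32−25) today; loss: (25−10) in each of the next 2 periods.
No-deviation condition: (25−10)(δ+…+δ^2) ≥ 32−25, i.e. δ+…+δ^2 ≥ 7/15.
At δ = 3/8: δ+…+δ^2 = 0.5156 ≥ 0.4667.
So cooperation is sustainable.

No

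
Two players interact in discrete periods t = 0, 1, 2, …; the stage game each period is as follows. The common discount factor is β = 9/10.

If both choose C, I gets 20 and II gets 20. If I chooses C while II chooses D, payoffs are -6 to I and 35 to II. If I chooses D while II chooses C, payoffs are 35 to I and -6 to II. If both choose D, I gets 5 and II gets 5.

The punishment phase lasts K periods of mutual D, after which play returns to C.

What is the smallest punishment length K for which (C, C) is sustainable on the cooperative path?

2

IC: β(1−β^K)/(1−β) ≥ (35−20)/(20−5) = 1.
With β = 9/10: need 1 − β^K ≥ 1·(1−9/10)/(9/10), i.e. β^K ≤ 0.8889.
Since (9/10)^1 = 0.9000 and (9/10)^2 = 0.8100, the smallest such K is 2.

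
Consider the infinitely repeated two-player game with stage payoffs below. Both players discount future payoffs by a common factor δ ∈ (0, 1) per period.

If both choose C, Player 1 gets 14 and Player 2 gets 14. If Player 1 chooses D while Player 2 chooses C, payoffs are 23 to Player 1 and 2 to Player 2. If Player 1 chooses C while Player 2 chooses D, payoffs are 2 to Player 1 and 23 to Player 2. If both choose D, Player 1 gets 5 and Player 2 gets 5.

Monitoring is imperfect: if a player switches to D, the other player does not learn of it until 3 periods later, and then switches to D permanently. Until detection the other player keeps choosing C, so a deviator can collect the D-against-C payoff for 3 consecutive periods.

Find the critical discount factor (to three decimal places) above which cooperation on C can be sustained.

0.794

The best deviation is to choose D for all 3 undetected periods, earning 23 each, then 5 forever once detected.
Deviation value: 23(1−δ^3)/(1−δ) + 5δ^3/(1−δ); cooperation value: 14/(1−δ).
IC: 14 ≥ 23(1−δ^3) + 5δ^3 = 23 − 18δ^3.
So δ^3 ≥ 9/18 = 1/2, giving δ ≥ (1/2)^(1/3) ≈ 0.794.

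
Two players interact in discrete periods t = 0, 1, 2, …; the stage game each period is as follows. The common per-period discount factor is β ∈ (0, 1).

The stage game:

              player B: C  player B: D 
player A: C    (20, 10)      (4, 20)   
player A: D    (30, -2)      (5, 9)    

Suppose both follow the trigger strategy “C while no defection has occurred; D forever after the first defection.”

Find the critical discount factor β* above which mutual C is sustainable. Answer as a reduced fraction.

player A's threshold: (30−20)/(30−5) = 2/5.
player B's threshold: (20−10)/(20−9) = 10/11.
2/5 < 10/11, so player B binds and β* = 10/11.

10/11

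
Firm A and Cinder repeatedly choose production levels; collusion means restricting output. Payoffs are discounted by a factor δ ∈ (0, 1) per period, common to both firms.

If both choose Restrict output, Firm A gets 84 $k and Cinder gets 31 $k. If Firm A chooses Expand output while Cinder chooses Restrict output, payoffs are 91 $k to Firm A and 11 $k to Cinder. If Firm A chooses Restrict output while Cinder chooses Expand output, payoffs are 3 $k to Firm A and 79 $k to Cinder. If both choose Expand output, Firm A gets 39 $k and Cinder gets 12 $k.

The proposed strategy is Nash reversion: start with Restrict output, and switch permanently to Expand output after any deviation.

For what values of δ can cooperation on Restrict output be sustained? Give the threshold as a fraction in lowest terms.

Firm A: cooperation gives 84 each period; deviation gives 91 once then 39 forever.
  84/(1−δ) ≥ 91 + 39δ/(1−δ) ⇒ δ ≥ 7/52.
Cinder: cooperation gives 31 each period; deviation gives 79 once then 12 forever.
  δ ≥ 48/67.
Both must hold, so the binding constraint is Cinder's: δ ≥ 48/67.

48/67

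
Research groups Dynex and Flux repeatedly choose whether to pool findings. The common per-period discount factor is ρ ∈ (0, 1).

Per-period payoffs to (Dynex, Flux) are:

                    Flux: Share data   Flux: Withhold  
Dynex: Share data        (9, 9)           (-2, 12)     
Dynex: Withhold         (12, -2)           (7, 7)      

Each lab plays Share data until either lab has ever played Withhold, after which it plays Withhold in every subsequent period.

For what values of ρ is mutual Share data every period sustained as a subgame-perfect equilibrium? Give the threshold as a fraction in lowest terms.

3/5

Cooperation forever yields 9 each period: 9/(1−ρ).
Deviating yields 12 once, then 7 forever: 12 + 7ρ/(1−ρ).
No profitable deviation requires 9/(1−ρ) ≥ 12 + 7ρ/(1−ρ).
Multiplying by (1−ρ): 9 ≥ 12(1−ρ) + 7ρ = 12 − 5ρ.
So 5ρ ≥ 3, i.e. ρ ≥ 3/5.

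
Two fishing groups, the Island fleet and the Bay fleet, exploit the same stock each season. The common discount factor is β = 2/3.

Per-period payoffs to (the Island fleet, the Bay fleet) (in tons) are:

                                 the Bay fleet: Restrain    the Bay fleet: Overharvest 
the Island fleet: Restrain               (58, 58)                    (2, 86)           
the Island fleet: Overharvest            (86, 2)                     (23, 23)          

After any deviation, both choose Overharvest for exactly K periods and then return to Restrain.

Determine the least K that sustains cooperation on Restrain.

Need Σ_{k=1}^{K} β^k ≥ (86−58)/(58−23) = 0.8000 at β = 2/3.
At K = 1 the sum is 0.6667 < 0.8000; at K = 2 it is 1.1111 ≥ 0.8000.
So the minimum punishment length is K = 2.

2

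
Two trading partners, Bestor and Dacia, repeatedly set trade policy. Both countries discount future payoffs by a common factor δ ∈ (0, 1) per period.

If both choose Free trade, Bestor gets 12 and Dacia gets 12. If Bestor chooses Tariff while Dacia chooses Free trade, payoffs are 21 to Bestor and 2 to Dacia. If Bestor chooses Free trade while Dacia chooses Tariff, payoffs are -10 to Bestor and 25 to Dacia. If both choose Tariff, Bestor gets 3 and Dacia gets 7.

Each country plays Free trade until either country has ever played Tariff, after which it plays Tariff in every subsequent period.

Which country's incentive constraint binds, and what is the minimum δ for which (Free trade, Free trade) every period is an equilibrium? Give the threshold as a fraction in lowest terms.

Dacia; δ ≥ 13/18

Bestor's threshold: (21−12)/(21−3) = 1/2.
Dacia's threshold: (25−12)/(25−7) = 13/18.
1/2 < 13/18, so Dacia binds and δ* = 13/18.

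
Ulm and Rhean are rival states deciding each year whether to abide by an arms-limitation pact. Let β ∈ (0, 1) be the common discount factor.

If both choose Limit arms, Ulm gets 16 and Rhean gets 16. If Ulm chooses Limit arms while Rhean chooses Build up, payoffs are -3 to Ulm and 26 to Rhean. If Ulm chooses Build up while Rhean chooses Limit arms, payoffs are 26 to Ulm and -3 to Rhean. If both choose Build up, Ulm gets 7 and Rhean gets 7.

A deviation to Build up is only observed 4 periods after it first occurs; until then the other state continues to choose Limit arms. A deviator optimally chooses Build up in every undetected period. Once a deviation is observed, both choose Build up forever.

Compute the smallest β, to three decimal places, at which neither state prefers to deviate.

0.852

Deviating for the 4 undetected periods gains 26−16 = 10 per period over cooperation, then loses 16−7 = 9 per period forever once punishment starts.
Gain: 10(1 + β + … + β^3); loss: 9·β^4/(1−β).
No profitable deviation ⇔ 10(1−β^4) ≤ 9·β^4, i.e. β^4 ≥ 10/(10+9) = 10/19.
Hence β ≥ (10/19)^(1/4) ≈ 0.852.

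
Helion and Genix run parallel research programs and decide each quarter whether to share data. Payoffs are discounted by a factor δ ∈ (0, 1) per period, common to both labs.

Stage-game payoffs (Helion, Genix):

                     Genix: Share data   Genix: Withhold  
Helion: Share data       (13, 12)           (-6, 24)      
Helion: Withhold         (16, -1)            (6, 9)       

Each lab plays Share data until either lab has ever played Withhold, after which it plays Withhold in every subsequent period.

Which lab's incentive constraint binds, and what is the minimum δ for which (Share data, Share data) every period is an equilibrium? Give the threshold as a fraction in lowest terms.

Helion's threshold: (16−13)/(16−6) = 3/10.
Genix's threshold: (24−12)/(24−9) = 4/5.
3/10 < 4/5, so Genix binds and δ* = 4/5.

Genix; δ ≥ 4/5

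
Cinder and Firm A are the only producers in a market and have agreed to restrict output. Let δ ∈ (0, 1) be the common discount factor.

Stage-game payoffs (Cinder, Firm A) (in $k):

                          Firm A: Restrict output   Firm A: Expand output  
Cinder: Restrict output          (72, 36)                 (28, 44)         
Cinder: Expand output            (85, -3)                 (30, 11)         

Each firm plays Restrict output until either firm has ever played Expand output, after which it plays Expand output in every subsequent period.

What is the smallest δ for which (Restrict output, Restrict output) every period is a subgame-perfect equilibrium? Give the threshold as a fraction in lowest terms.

8/33

For Cinder: deviation gain 85−72 = 13, per-period punishment loss 72−30 = 42. IC gives δ ≥ 13/55.
For Firm A: gain 8, loss 25 per period, so δ ≥ 8/33.
The tighter constraint is Firm A's, so cooperation needs δ ≥ 8/33.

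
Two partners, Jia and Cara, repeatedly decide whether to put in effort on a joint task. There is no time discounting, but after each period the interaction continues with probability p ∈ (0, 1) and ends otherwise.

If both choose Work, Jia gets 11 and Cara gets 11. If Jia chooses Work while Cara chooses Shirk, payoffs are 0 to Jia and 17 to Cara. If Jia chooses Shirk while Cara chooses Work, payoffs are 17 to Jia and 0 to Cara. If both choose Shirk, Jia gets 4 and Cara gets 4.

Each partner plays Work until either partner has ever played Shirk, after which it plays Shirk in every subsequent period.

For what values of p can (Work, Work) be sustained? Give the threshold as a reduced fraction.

6/13

With no time discounting, the continuation probability p plays the role of the discount factor.
Grim-trigger IC: 11/(1−p) ≥ 17 + 4p/(1−p) ⇒ p ≥ (17−11)/(17−4) = 6/13.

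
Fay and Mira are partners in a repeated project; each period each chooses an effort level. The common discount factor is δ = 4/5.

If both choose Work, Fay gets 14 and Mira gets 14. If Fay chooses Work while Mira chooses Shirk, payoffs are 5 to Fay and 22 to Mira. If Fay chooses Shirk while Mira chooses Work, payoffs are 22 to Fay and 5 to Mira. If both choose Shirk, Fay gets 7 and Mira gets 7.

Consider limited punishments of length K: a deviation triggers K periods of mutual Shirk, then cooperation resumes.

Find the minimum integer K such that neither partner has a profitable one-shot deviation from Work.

IC: δ(1−δ^K)/(1−δ) ≥ (22−14)/(14−7) = 8/7.
With δ = 4/5: need 1 − δ^K ≥ 8/7·(1−4/5)/(4/5), i.e. δ^K ≤ 0.7143.
Since (4/5)^1 = 0.8000 and (4/5)^2 = 0.6400, the smallest such K is 2.

2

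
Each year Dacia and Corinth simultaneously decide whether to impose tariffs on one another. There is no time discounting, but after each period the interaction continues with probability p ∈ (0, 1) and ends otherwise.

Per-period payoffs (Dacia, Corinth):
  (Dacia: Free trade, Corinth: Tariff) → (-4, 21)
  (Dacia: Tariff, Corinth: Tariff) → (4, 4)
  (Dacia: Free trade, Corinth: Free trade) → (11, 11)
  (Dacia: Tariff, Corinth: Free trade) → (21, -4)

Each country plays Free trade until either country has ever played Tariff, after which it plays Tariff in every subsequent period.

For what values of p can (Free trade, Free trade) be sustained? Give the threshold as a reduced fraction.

10/17

Expected cooperation value is 11 + p·11 + p²·11 + … = 11/(1−p); deviation gives 21 + p·4/(1−p).
11 ≥ 21(1−p) + 4p ⇒ 17p ≥ 10 ⇒ p ≥ 10/17.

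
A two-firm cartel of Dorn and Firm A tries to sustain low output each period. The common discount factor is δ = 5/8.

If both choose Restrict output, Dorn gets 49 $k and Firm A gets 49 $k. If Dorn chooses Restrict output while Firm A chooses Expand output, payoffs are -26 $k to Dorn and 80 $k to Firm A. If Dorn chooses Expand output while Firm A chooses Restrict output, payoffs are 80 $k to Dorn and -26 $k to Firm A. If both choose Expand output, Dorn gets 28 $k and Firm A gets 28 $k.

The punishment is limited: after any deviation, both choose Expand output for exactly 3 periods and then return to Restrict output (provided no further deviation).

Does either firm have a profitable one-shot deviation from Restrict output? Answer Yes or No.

Comparing payoff streams over the 4 periods until play realigns: cooperate → 49(1+δ+…+δ^3); deviate → 80 + 28(δ+…+δ^3).
Cooperation is sustained iff (49−28)(δ+…+δ^3) ≥ 80−49.
δ+…+δ^3 = 5/8·(1−(5/8)^3)/(1−5/8) = 1.2598, and (80−49)/(49−28) = 1.4762.
1.2598 < 1.4762, so cooperation is not sustainable.

Yes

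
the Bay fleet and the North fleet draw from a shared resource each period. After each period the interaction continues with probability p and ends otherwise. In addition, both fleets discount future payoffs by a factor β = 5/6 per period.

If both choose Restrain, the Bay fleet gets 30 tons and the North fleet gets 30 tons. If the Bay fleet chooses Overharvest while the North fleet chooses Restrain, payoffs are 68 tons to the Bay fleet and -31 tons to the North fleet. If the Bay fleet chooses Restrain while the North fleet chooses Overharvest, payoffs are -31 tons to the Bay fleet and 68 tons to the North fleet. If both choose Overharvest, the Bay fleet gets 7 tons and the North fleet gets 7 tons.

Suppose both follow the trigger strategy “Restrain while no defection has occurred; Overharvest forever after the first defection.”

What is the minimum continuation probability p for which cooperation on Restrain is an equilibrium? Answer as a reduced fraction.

228/305

With continuation probability p and discount β, the effective per-period discount factor is βp.
Grim-trigger IC: βp ≥ (68−30)/(68−7) = 38/61.
So p ≥ (38/61)/(5/6) = 228/305.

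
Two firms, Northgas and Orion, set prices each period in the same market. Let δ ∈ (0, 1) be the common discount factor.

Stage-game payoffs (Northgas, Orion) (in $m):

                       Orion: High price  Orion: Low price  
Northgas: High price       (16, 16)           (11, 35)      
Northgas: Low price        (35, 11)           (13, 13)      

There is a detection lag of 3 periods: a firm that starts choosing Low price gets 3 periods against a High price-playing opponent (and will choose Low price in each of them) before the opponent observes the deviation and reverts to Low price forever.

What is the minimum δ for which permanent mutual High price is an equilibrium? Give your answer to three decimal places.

The best deviation is to choose Low price for all 3 undetected periods, earning 35 each, then 13 forever once detected.
Deviation value: 35(1−δ^3)/(1−δ) + 13δ^3/(1−δ); cooperation value: 16/(1−δ).
IC: 16 ≥ 35(1−δ^3) + 13δ^3 = 35 − 22δ^3.
So δ^3 ≥ 19/22, giving δ ≥ (19/22)^(1/3) ≈ 0.952.

0.952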